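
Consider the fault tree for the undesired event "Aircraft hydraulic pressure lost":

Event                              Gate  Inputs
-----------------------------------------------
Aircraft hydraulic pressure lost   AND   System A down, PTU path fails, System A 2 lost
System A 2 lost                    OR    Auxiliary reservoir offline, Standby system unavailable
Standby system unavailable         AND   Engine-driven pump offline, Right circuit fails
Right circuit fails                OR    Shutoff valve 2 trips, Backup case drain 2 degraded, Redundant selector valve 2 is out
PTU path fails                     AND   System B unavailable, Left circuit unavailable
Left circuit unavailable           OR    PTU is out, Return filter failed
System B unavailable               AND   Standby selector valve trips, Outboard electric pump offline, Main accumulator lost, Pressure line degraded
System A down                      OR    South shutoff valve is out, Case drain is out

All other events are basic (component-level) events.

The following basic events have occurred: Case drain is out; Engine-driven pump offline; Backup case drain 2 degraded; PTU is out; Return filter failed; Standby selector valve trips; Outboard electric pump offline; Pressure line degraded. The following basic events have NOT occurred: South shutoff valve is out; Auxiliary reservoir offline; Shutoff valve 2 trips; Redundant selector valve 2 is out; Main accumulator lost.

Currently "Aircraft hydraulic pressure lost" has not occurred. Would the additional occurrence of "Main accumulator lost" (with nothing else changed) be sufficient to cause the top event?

Counterfactual: set "Main accumulator lost" to occurred.
System A down [OR]: South shutoff valve is out=not, Case drain is out=occurs → at least one input occurs → occurs.
System B unavailable [AND]: Standby selector valve trips=occurs, Outboard electric pump offline=occurs, Main accumulator lost=occurs, Pressure line degraded=occurs → all inputs occur → occurs.
Left circuit unavailable [OR]: PTU is out=occurs, Return filter failed=occurs → at least one input occurs → occurs.
PTU path fails [AND]: System B unavailable=occurs, Left circuit unavailable=occurs → all inputs occur → occurs.
Right circuit fails [OR]: Shutoff valve 2 trips=not, Backup case drain 2 degraded=occurs, Redundant selector valve 2 is out=not → at least one input occurs → occurs.
Standby system unavailable [AND]: Engine-driven pump offline=occurs, Right circuit fails=occurs → all inputs occur → occurs.
System A 2 lost [OR]: Auxiliary reservoir offline=not, Standby system unavailable=occurs → at least one input occurs → occurs.
Aircraft hydraulic pressure lost [AND]: System A down=occurs, PTU path fails=occurs, System A 2 lost=occurs → all inputs occur → occurs.

Yes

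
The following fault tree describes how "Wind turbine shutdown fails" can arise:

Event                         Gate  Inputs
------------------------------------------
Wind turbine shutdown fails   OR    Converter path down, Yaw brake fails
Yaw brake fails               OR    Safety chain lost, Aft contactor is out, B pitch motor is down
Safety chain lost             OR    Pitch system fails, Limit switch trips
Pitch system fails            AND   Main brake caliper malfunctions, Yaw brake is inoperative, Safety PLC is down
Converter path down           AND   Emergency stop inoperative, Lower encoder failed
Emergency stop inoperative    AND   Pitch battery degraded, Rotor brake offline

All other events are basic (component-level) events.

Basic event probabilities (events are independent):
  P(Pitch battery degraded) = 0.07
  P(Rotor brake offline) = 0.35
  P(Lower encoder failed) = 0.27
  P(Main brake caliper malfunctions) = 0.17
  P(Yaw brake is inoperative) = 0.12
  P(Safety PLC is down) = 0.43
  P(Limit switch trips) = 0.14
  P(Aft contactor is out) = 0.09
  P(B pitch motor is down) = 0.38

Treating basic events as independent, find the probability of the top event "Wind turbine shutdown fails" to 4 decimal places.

P(Emergency stop inoperative) [AND] = 0.07 × 0.35 = 0.024500
P(Converter path down) [AND] = 0.024500 × 0.27 = 0.006615
P(Pitch system fails) [AND] = 0.17 × 0.12 × 0.43 = 0.008772
P(Safety chain lost) [OR] = 1 − (1−0.008772) × (1−0.14) = 0.147544
P(Yaw brake fails) [OR] = 1 − (1−0.147544) × (1−0.09) × (1−0.38) = 0.519044
P(Wind turbine shutdown fails) [OR] = 1 − (1−0.006615) × (1−0.519044) = 0.522226
Rounded to 4 decimal places: P(Wind turbine shutdown fails) ≈ 0.5222.

0.5222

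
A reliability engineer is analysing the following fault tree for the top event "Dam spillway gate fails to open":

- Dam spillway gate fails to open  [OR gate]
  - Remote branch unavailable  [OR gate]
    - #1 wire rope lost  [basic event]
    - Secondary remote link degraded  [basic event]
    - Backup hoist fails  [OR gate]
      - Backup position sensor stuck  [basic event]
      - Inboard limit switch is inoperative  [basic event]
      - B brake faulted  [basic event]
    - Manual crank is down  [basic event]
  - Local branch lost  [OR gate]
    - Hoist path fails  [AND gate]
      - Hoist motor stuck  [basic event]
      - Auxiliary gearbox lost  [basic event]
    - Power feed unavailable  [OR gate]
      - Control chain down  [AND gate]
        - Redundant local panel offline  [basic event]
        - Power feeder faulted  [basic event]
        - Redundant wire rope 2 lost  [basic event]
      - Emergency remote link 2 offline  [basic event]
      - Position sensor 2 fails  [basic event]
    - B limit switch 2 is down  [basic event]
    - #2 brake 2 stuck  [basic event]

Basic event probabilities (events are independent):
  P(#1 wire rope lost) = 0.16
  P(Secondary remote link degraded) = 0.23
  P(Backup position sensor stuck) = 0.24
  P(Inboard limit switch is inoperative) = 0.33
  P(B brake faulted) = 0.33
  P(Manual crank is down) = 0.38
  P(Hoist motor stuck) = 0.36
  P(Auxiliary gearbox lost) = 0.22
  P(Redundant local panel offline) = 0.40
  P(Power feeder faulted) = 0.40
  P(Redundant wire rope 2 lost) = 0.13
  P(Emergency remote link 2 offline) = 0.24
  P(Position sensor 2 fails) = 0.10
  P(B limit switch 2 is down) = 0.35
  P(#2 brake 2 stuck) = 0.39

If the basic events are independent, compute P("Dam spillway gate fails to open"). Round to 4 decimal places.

P(Backup hoist fails) [OR] = 1 − (1−0.24) × (1−0.33) × (1−0.33) = 0.658836
P(Remote branch unavailable) [OR] = 1 − (1−0.16) × (1−0.23) × (1−0.658836) × (1−0.38) = 0.863188
P(Hoist path fails) [AND] = 0.36 × 0.22 = 0.079200
P(Control chain down) [AND] = 0.40 × 0.40 × 0.13 = 0.020800
P(Power feed unavailable) [OR] = 1 − (1−0.020800) × (1−0.24) × (1−0.10) = 0.330227
P(Local branch lost) [OR] = 1 − (1−0.079200) × (1−0.330227) × (1−0.35) × (1−0.39) = 0.755468
P(Dam spillway gate fails to open) [OR] = 1 − (1−0.863188) × (1−0.755468) = 0.966545
Rounded to 4 decimal places: P(Dam spillway gate fails to open) ≈ 0.9665.

0.9665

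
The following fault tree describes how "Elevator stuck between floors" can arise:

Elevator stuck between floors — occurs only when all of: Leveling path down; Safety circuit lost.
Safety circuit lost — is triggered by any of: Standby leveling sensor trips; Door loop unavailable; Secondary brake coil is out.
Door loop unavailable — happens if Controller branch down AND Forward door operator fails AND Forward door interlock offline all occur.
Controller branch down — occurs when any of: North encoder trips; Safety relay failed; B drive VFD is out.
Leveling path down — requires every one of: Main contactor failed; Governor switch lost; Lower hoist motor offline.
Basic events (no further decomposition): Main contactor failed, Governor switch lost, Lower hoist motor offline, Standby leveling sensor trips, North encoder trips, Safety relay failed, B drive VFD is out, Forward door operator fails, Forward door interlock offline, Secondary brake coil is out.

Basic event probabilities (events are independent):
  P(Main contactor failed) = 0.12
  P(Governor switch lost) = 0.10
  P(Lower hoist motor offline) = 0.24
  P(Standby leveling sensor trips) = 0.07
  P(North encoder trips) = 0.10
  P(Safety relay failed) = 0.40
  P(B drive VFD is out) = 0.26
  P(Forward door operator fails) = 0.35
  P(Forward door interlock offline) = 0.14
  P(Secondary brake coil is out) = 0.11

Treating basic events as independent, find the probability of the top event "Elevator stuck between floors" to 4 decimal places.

0.0006

P(Leveling path down) [AND] = 0.12 × 0.10 × 0.24 = 0.002880
P(Controller branch down) [OR] = 1 − (1−0.10) × (1−0.40) × (1−0.26) = 0.600400
P(Door loop unavailable) [AND] = 0.600400 × 0.35 × 0.14 = 0.029420
P(Safety circuit lost) [OR] = 1 − (1−0.07) × (1−0.029420) × (1−0.11) = 0.196651
P(Elevator stuck between floors) [AND] = 0.002880 × 0.196651 = 0.000566
Rounded to 4 decimal places: P(Elevator stuck between floors) ≈ 0.0006.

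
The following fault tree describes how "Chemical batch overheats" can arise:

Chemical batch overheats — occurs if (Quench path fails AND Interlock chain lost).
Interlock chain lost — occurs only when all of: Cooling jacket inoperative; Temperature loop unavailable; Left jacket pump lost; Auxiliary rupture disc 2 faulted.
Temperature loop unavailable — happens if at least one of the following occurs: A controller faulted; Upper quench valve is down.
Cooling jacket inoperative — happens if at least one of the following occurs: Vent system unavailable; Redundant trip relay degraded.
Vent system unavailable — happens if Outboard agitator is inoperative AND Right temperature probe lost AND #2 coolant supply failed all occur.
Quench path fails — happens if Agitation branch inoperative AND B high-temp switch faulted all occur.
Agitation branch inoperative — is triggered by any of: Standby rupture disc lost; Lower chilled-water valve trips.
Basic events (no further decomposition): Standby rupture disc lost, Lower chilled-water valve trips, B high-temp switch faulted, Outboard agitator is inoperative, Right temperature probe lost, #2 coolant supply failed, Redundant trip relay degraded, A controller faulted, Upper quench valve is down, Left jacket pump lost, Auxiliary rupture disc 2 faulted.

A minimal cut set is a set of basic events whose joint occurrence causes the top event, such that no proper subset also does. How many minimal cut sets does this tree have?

Agitation branch inoperative [OR]: union of children's cut sets → 2 cut set(s).
Quench path fails [AND]: one cut set from each child combined → 2 × 1 = 2 cut set(s).
Vent system unavailable [AND]: one cut set from each child combined → 1 × 1 × 1 = 1 cut set(s).
Cooling jacket inoperative [OR]: union of children's cut sets → 2 cut set(s).
Temperature loop unavailable [OR]: union of children's cut sets → 2 cut set(s).
Interlock chain lost [AND]: one cut set from each child combined → 2 × 2 × 1 × 1 = 4 cut set(s).
Chemical batch overheats [AND]: one cut set from each child combined → 2 × 4 = 8 cut set(s).
Minimal cut sets: {#2 coolant supply failed, A controller faulted, Auxiliary rupture disc 2 faulted, B high-temp switch faulted, Left jacket pump lost, Outboard agitator is inoperative, Right temperature probe lost, Standby rupture disc lost}; {#2 coolant supply failed, Auxiliary rupture disc 2 faulted, B high-temp switch faulted, Left jacket pump lost, Outboard agitator is inoperative, Right temperature probe lost, Standby rupture disc lost, Upper quench valve is down}; {A controller faulted, Auxiliary rupture disc 2 faulted, B high-temp switch faulted, Left jacket pump lost, Redundant trip relay degraded, Standby rupture disc lost}; {Auxiliary rupture disc 2 faulted, B high-temp switch faulted, Left jacket pump lost, Redundant trip relay degraded, Standby rupture disc lost, Upper quench valve is down}; {#2 coolant supply failed, A controller faulted, Auxiliary rupture disc 2 faulted, B high-temp switch faulted, Left jacket pump lost, Lower chilled-water valve trips, Outboard agitator is inoperative, Right temperature probe lost}; {#2 coolant supply failed, Auxiliary rupture disc 2 faulted, B high-temp switch faulted, Left jacket pump lost, Lower chilled-water valve trips, Outboard agitator is inoperative, Right temperature probe lost, Upper quench valve is down}; {A controller faulted, Auxiliary rupture disc 2 faulted, B high-temp switch faulted, Left jacket pump lost, Lower chilled-water valve trips, Redundant trip relay degraded}; {Auxiliary rupture disc 2 faulted, B high-temp switch faulted, Left jacket pump lost, Lower chilled-water valve trips, Redundant trip relay degraded, Upper quench valve is down}.

8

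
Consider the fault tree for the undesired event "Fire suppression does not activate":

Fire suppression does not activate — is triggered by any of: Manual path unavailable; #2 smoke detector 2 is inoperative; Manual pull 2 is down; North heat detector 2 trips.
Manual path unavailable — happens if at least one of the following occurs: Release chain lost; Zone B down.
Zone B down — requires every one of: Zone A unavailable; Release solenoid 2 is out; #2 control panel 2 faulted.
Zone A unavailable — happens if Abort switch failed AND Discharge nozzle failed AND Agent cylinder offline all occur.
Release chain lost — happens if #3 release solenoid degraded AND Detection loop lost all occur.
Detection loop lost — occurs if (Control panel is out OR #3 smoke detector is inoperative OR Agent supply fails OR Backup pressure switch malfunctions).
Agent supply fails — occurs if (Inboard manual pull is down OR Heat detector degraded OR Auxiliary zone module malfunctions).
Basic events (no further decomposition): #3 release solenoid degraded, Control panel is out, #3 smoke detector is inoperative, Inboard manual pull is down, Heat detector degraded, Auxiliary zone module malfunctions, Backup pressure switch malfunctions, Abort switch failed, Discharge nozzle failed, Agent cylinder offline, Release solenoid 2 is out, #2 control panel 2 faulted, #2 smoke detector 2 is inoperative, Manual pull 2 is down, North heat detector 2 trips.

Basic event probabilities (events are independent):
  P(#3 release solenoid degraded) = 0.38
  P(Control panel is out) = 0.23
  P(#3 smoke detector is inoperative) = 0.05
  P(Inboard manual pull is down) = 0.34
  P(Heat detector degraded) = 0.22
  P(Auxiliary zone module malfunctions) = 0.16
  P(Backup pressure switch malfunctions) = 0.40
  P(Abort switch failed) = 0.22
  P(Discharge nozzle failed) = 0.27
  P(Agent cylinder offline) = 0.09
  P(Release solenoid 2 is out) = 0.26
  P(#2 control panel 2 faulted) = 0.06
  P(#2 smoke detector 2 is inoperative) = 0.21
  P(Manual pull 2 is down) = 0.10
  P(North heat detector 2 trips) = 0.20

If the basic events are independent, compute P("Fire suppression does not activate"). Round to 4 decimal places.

0.6064

P(Agent supply fails) [OR] = 1 − (1−0.34) × (1−0.22) × (1−0.16) = 0.567568
P(Detection loop lost) [OR] = 1 − (1−0.23) × (1−0.05) × (1−0.567568) × (1−0.40) = 0.810206
P(Release chain lost) [AND] = 0.38 × 0.810206 = 0.307878
P(Zone A unavailable) [AND] = 0.22 × 0.27 × 0.09 = 0.005346
P(Zone B down) [AND] = 0.005346 × 0.26 × 0.06 = 0.000083
P(Manual path unavailable) [OR] = 1 − (1−0.307878) × (1−0.000083) = 0.307935
P(Fire suppression does not activate) [OR] = 1 − (1−0.307935) × (1−0.21) × (1−0.10) × (1−0.20) = 0.606353
Rounded to 4 decimal places: P(Fire suppression does not activate) ≈ 0.6064.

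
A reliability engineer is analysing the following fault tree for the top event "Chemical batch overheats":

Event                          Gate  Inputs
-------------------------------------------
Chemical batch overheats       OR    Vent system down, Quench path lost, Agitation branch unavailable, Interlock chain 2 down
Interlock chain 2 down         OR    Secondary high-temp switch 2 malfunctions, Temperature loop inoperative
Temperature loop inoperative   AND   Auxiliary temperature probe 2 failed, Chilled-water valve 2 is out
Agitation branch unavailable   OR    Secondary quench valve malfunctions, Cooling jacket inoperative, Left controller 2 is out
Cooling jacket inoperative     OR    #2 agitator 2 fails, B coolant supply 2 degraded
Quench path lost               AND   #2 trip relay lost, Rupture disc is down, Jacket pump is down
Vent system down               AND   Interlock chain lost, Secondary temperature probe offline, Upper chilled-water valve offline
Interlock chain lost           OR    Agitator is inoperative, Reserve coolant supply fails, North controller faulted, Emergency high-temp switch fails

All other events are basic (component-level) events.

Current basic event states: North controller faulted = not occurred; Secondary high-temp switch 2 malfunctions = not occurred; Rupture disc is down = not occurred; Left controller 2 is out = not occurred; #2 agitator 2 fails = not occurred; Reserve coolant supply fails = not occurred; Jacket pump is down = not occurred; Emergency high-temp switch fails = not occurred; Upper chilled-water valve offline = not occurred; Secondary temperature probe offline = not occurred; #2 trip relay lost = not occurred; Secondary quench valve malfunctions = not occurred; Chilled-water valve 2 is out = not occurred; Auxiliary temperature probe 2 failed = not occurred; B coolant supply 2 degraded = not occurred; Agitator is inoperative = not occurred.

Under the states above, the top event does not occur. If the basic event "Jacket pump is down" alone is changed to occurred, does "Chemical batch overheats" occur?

Counterfactual: set "Jacket pump is down" to occurred.
Interlock chain lost [OR]: Agitator is inoperative=not, Reserve coolant supply fails=not, North controller faulted=not, Emergency high-temp switch fails=not → no input occurs → does not occur.
Vent system down [AND]: Interlock chain lost=not, Secondary temperature probe offline=not, Upper chilled-water valve offline=not → not all inputs occur → does not occur.
Quench path lost [AND]: #2 trip relay lost=not, Rupture disc is down=not, Jacket pump is down=occurs → not all inputs occur → does not occur.
Cooling jacket inoperative [OR]: #2 agitator 2 fails=not, B coolant supply 2 degraded=not → no input occurs → does not occur.
Agitation branch unavailable [OR]: Secondary quench valve malfunctions=not, Cooling jacket inoperative=not, Left controller 2 is out=not → no input occurs → does not occur.
Temperature loop inoperative [AND]: Auxiliary temperature probe 2 failed=not, Chilled-water valve 2 is out=not → not all inputs occur → does not occur.
Interlock chain 2 down [OR]: Secondary high-temp switch 2 malfunctions=not, Temperature loop inoperative=not → no input occurs → does not occur.
Chemical batch overheats [OR]: Vent system down=not, Quench path lost=not, Agitation branch unavailable=not, Interlock chain 2 down=not → no input occurs → does not occur.

No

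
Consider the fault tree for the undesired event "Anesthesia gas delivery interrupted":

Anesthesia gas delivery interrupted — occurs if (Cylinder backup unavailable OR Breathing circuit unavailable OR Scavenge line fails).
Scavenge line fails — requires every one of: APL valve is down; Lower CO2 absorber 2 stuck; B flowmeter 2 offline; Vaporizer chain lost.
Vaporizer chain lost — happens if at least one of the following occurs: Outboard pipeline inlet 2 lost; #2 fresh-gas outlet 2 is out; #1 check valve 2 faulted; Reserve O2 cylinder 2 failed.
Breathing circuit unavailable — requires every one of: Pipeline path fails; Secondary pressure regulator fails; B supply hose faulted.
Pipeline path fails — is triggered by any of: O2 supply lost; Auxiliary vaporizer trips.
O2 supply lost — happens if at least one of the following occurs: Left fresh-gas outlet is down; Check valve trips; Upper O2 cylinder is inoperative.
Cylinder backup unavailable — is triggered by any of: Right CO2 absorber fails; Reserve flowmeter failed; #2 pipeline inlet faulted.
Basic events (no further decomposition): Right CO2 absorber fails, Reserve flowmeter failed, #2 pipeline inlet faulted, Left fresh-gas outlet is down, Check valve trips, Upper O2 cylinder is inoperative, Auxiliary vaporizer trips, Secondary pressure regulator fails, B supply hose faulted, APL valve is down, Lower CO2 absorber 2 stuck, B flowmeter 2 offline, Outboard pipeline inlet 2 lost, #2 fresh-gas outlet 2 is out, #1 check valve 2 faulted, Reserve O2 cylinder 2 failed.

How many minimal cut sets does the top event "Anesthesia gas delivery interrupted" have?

11

Cylinder backup unavailable [OR]: union of children's cut sets → 3 cut set(s).
O2 supply lost [OR]: union of children's cut sets → 3 cut set(s).
Pipeline path fails [OR]: union of children's cut sets → 4 cut set(s).
Breathing circuit unavailable [AND]: one cut set from each child combined → 4 × 1 × 1 = 4 cut set(s).
Vaporizer chain lost [OR]: union of children's cut sets → 4 cut set(s).
Scavenge line fails [AND]: one cut set from each child combined → 1 × 1 × 1 × 4 = 4 cut set(s).
Anesthesia gas delivery interrupted [OR]: union of children's cut sets → 11 cut set(s).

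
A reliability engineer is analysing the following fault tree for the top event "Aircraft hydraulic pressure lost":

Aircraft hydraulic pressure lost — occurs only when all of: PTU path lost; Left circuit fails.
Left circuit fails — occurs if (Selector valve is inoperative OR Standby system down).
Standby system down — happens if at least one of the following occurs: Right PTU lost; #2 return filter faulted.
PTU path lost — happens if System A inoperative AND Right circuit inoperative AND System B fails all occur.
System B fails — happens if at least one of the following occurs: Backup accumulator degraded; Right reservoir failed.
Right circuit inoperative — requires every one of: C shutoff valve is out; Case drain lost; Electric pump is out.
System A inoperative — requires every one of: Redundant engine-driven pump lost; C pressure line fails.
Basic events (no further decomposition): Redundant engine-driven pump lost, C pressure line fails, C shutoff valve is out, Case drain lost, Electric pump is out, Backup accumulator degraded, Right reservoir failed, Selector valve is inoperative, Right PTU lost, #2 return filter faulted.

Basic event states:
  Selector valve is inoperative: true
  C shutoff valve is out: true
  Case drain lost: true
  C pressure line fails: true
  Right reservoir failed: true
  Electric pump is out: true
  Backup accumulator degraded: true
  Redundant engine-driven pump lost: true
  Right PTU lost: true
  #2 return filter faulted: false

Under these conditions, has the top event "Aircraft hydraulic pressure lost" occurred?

Yes

System A inoperative [AND]: Redundant engine-driven pump lost=occurs, C pressure line fails=occurs → all inputs occur → occurs.
Right circuit inoperative [AND]: C shutoff valve is out=occurs, Case drain lost=occurs, Electric pump is out=occurs → all inputs occur → occurs.
System B fails [OR]: Backup accumulator degraded=occurs, Right reservoir failed=occurs → at least one input occurs → occurs.
PTU path lost [AND]: System A inoperative=occurs, Right circuit inoperative=occurs, System B fails=occurs → all inputs occur → occurs.
Standby system down [OR]: Right PTU lost=occurs, #2 return filter faulted=not → at least one input occurs → occurs.
Left circuit fails [OR]: Selector valve is inoperative=occurs, Standby system down=occurs → at least one input occurs → occurs.
Aircraft hydraulic pressure lost [AND]: PTU path lost=occurs, Left circuit fails=occurs → all inputs occur → occurs.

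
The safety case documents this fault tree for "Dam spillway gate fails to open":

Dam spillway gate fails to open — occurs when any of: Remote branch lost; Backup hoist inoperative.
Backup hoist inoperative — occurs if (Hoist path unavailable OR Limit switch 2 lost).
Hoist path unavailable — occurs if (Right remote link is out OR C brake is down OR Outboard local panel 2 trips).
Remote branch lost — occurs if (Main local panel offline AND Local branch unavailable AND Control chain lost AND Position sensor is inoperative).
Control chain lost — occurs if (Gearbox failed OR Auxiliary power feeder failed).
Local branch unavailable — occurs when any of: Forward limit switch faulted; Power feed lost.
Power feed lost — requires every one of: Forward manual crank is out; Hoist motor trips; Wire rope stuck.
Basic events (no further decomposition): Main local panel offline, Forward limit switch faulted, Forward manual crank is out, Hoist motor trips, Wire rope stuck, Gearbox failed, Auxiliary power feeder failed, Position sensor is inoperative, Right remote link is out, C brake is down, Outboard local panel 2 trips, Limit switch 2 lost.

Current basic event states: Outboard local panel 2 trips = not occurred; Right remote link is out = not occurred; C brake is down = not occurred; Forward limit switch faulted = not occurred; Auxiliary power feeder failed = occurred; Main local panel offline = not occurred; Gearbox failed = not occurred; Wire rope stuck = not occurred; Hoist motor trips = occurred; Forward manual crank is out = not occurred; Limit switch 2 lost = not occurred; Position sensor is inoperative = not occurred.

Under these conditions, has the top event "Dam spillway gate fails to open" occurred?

Power feed lost [AND]: Forward manual crank is out=not, Hoist motor trips=occurs, Wire rope stuck=not → not all inputs occur → does not occur.
Local branch unavailable [OR]: Forward limit switch faulted=not, Power feed lost=not → no input occurs → does not occur.
Control chain lost [OR]: Gearbox failed=not, Auxiliary power feeder failed=occurs → at least one input occurs → occurs.
Remote branch lost [AND]: Main local panel offline=not, Local branch unavailable=not, Control chain lost=occurs, Position sensor is inoperative=not → not all inputs occur → does not occur.
Hoist path unavailable [OR]: Right remote link is out=not, C brake is down=not, Outboard local panel 2 trips=not → no input occurs → does not occur.
Backup hoist inoperative [OR]: Hoist path unavailable=not, Limit switch 2 lost=not → no input occurs → does not occur.
Dam spillway gate fails to open [OR]: Remote branch lost=not, Backup hoist inoperative=not → no input occurs → does not occur.

No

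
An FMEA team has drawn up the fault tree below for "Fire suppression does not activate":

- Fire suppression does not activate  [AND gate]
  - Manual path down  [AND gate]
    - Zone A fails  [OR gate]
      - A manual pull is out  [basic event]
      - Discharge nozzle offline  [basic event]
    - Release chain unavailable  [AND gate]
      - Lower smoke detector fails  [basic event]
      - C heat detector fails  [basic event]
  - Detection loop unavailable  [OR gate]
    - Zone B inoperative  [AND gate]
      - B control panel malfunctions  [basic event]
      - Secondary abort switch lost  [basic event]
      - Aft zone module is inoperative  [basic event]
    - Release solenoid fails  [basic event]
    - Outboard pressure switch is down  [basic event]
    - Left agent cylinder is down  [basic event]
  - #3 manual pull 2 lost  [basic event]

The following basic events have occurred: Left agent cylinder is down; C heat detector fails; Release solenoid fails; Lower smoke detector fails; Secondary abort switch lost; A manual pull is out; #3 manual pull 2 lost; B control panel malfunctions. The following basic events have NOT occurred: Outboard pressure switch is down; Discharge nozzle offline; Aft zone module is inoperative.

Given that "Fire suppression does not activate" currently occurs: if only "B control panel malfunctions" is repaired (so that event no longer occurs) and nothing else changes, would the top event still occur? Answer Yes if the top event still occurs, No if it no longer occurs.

Yes

Counterfactual: set "B control panel malfunctions" to not occurred.
Zone A fails [OR]: A manual pull is out=occurs, Discharge nozzle offline=not → at least one input occurs → occurs.
Release chain unavailable [AND]: Lower smoke detector fails=occurs, C heat detector fails=occurs → all inputs occur → occurs.
Manual path down [AND]: Zone A fails=occurs, Release chain unavailable=occurs → all inputs occur → occurs.
Zone B inoperative [AND]: B control panel malfunctions=not, Secondary abort switch lost=occurs, Aft zone module is inoperative=not → not all inputs occur → does not occur.
Detection loop unavailable [OR]: Zone B inoperative=not, Release solenoid fails=occurs, Outboard pressure switch is down=not, Left agent cylinder is down=occurs → at least one input occurs → occurs.
Fire suppression does not activate [AND]: Manual path down=occurs, Detection loop unavailable=occurs, #3 manual pull 2 lost=occurs → all inputs occur → occurs.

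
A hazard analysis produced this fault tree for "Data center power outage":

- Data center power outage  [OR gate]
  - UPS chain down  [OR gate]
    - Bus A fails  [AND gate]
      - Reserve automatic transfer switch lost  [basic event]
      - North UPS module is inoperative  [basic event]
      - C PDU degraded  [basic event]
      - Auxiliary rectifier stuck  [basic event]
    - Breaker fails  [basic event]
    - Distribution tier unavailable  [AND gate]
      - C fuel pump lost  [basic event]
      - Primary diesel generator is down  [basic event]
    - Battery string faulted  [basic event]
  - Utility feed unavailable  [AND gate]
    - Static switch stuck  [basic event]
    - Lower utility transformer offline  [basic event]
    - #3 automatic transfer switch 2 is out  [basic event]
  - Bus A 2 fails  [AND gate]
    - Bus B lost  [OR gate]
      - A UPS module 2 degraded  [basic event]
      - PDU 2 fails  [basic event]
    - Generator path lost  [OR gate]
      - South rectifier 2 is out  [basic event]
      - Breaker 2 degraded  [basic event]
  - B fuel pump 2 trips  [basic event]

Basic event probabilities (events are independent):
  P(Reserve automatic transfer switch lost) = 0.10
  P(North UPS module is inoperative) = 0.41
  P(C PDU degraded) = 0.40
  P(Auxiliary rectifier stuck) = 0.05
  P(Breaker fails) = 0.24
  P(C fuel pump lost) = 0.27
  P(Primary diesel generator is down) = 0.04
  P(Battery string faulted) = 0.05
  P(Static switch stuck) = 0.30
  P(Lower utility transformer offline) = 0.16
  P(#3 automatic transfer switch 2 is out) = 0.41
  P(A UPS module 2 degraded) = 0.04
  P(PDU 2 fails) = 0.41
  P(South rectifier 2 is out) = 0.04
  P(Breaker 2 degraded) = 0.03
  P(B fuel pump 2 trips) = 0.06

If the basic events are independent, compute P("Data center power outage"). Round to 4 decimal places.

0.3620

P(Bus A fails) [AND] = 0.10 × 0.41 × 0.40 × 0.05 = 0.000820
P(Distribution tier unavailable) [AND] = 0.27 × 0.04 = 0.010800
P(UPS chain down) [OR] = 1 − (1−0.000820) × (1−0.24) × (1−0.010800) × (1−0.05) = 0.286383
P(Utility feed unavailable) [AND] = 0.30 × 0.16 × 0.41 = 0.019680
P(Bus B lost) [OR] = 1 − (1−0.04) × (1−0.41) = 0.433600
P(Generator path lost) [OR] = 1 − (1−0.04) × (1−0.03) = 0.068800
P(Bus A 2 fails) [AND] = 0.433600 × 0.068800 = 0.029832
P(Data center power outage) [OR] = 1 − (1−0.286383) × (1−0.019680) × (1−0.029832) × (1−0.06) = 0.362019
Rounded to 4 decimal places: P(Data center power outage) ≈ 0.3620.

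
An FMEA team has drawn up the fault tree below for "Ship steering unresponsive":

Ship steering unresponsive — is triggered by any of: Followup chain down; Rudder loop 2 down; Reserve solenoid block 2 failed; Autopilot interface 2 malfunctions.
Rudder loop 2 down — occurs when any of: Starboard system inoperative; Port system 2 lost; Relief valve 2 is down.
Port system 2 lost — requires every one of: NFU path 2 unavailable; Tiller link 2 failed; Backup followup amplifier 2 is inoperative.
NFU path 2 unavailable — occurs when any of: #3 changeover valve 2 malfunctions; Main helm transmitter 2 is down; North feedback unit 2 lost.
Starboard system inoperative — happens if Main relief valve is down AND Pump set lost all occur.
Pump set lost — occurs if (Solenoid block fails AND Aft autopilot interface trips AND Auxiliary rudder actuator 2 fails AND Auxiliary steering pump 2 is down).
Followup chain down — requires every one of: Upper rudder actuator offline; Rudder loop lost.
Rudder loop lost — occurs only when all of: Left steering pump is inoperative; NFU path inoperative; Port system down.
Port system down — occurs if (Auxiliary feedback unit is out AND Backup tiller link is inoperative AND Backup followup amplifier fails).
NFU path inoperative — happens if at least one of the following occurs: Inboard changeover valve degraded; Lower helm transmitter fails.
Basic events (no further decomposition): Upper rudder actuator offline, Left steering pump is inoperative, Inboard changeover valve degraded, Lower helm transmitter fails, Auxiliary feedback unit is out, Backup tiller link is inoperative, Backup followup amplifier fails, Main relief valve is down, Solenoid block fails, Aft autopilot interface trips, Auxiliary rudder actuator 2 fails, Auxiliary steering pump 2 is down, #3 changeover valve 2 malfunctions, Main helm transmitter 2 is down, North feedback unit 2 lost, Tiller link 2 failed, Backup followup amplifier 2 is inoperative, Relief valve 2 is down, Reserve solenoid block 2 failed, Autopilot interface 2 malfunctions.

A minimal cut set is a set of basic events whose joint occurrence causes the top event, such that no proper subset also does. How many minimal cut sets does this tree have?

NFU path inoperative [OR]: union of children's cut sets → 2 cut set(s).
Port system down [AND]: one cut set from each child combined → 1 × 1 × 1 = 1 cut set(s).
Rudder loop lost [AND]: one cut set from each child combined → 1 × 2 × 1 = 2 cut set(s).
Followup chain down [AND]: one cut set from each child combined → 1 × 2 = 2 cut set(s).
Pump set lost [AND]: one cut set from each child combined → 1 × 1 × 1 × 1 = 1 cut set(s).
Starboard system inoperative [AND]: one cut set from each child combined → 1 × 1 = 1 cut set(s).
NFU path 2 unavailable [OR]: union of children's cut sets → 3 cut set(s).
Port system 2 lost [AND]: one cut set from each child combined → 3 × 1 × 1 = 3 cut set(s).
Rudder loop 2 down [OR]: union of children's cut sets → 5 cut set(s).
Ship steering unresponsive [OR]: union of children's cut sets → 9 cut set(s).
Minimal cut sets: {Auxiliary feedback unit is out, Backup followup amplifier fails, Backup tiller link is inoperative, Inboard changeover valve degraded, Left steering pump is inoperative, Upper rudder actuator offline}; {Auxiliary feedback unit is out, Backup followup amplifier fails, Backup tiller link is inoperative, Left steering pump is inoperative, Lower helm transmitter fails, Upper rudder actuator offline}; {Aft autopilot interface trips, Auxiliary rudder actuator 2 fails, Auxiliary steering pump 2 is down, Main relief valve is down, Solenoid block fails}; {#3 changeover valve 2 malfunctions, Backup followup amplifier 2 is inoperative, Tiller link 2 failed}; {Backup followup amplifier 2 is inoperative, Main helm transmitter 2 is down, Tiller link 2 failed}; {Backup followup amplifier 2 is inoperative, North feedback unit 2 lost, Tiller link 2 failed}; {Relief valve 2 is down}; {Reserve solenoid block 2 failed}; {Autopilot interface 2 malfunctions}.

9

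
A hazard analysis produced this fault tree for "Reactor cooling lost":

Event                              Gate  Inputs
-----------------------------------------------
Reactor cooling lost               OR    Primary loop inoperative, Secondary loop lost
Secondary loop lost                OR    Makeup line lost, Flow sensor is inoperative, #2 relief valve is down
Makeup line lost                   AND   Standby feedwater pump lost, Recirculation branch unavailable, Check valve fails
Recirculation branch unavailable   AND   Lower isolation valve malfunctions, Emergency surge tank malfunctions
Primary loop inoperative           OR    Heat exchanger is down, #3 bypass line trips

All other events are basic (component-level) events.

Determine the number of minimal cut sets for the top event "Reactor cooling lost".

5

Primary loop inoperative [OR]: union of children's cut sets → 2 cut set(s).
Recirculation branch unavailable [AND]: one cut set from each child combined → 1 × 1 = 1 cut set(s).
Makeup line lost [AND]: one cut set from each child combined → 1 × 1 × 1 = 1 cut set(s).
Secondary loop lost [OR]: union of children's cut sets → 3 cut set(s).
Reactor cooling lost [OR]: union of children's cut sets → 5 cut set(s).
Minimal cut sets: {Heat exchanger is down}; {#3 bypass line trips}; {Check valve fails, Emergency surge tank malfunctions, Lower isolation valve malfunctions, Standby feedwater pump lost}; {Flow sensor is inoperative}; {#2 relief valve is down}.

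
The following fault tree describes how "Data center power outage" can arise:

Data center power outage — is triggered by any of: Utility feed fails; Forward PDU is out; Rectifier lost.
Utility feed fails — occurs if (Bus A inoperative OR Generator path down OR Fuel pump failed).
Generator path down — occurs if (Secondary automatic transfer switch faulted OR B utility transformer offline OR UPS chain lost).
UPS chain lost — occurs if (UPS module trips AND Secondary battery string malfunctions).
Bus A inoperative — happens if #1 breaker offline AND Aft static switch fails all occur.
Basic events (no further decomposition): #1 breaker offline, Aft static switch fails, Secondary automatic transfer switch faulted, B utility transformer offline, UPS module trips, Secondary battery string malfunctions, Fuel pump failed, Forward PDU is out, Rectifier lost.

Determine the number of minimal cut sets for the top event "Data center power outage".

Bus A inoperative [AND]: one cut set from each child combined → 1 × 1 = 1 cut set(s).
UPS chain lost [AND]: one cut set from each child combined → 1 × 1 = 1 cut set(s).
Generator path down [OR]: union of children's cut sets → 3 cut set(s).
Utility feed fails [OR]: union of children's cut sets → 5 cut set(s).
Data center power outage [OR]: union of children's cut sets → 7 cut set(s).
Minimal cut sets: {#1 breaker offline, Aft static switch fails}; {Secondary automatic transfer switch faulted}; {B utility transformer offline}; {Secondary battery string malfunctions, UPS module trips}; {Fuel pump failed}; {Forward PDU is out}; {Rectifier lost}.

7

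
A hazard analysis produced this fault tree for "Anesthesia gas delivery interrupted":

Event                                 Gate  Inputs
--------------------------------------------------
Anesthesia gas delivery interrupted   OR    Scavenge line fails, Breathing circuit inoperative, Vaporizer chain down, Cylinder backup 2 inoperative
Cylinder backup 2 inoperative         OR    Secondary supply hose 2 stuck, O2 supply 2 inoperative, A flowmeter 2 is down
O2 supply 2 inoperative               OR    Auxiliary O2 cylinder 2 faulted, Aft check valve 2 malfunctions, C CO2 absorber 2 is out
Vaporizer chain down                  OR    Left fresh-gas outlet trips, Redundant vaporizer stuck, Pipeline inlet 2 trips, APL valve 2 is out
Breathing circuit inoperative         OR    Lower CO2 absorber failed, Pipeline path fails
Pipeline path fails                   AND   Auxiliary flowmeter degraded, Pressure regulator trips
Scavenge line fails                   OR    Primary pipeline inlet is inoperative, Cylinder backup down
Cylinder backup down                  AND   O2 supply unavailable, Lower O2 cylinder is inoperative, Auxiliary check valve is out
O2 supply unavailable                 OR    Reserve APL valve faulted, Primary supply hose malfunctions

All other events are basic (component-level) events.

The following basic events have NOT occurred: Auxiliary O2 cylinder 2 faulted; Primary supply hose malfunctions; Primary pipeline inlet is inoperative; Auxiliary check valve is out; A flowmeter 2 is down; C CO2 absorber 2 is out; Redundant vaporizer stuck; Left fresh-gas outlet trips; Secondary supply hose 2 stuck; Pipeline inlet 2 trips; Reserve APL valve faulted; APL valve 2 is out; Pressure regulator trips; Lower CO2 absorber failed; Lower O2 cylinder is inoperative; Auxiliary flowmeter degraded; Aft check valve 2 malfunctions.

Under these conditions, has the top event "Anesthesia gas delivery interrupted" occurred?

No

O2 supply unavailable [OR]: Reserve APL valve faulted=not, Primary supply hose malfunctions=not → no input occurs → does not occur.
Cylinder backup down [AND]: O2 supply unavailable=not, Lower O2 cylinder is inoperative=not, Auxiliary check valve is out=not → not all inputs occur → does not occur.
Scavenge line fails [OR]: Primary pipeline inlet is inoperative=not, Cylinder backup down=not → no input occurs → does not occur.
Pipeline path fails [AND]: Auxiliary flowmeter degraded=not, Pressure regulator trips=not → not all inputs occur → does not occur.
Breathing circuit inoperative [OR]: Lower CO2 absorber failed=not, Pipeline path fails=not → no input occurs → does not occur.
Vaporizer chain down [OR]: Left fresh-gas outlet trips=not, Redundant vaporizer stuck=not, Pipeline inlet 2 trips=not, APL valve 2 is out=not → no input occurs → does not occur.
O2 supply 2 inoperative [OR]: Auxiliary O2 cylinder 2 faulted=not, Aft check valve 2 malfunctions=not, C CO2 absorber 2 is out=not → no input occurs → does not occur.
Cylinder backup 2 inoperative [OR]: Secondary supply hose 2 stuck=not, O2 supply 2 inoperative=not, A flowmeter 2 is down=not → no input occurs → does not occur.
Anesthesia gas delivery interrupted [OR]: Scavenge line fails=not, Breathing circuit inoperative=not, Vaporizer chain down=not, Cylinder backup 2 inoperative=not → no input occurs → does not occur.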